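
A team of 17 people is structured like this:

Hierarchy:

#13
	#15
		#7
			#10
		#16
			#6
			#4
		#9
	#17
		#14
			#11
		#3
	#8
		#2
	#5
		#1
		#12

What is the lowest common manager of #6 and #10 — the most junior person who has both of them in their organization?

#6's chain of managers is #16, #15, #13. #10's chain of managers is #7, #15, #13. The first manager that appears in both chains is #15.

#15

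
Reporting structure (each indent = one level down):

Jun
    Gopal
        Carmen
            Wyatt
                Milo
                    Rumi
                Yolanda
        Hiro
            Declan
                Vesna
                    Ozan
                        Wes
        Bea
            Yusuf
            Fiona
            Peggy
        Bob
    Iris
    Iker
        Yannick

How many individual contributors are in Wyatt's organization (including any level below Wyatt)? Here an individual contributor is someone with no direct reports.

The people in Wyatt's organization with no one reporting to them are Yolanda, Rumi. That is 2.

2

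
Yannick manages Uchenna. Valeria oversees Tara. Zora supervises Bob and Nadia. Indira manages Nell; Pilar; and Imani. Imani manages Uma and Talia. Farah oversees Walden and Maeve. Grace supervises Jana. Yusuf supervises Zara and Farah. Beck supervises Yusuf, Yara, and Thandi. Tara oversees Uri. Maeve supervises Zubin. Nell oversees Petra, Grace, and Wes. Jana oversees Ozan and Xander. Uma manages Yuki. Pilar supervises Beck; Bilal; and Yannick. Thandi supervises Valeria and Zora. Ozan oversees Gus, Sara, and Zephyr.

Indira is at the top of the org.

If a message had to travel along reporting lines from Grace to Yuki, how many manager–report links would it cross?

5

Grace is 2 levels below Indira, and Yuki is 3 levels below Indira (their lowest common manager). The shortest path runs up from Grace to Indira and back down to Yuki: 2 + 3 = 5 links.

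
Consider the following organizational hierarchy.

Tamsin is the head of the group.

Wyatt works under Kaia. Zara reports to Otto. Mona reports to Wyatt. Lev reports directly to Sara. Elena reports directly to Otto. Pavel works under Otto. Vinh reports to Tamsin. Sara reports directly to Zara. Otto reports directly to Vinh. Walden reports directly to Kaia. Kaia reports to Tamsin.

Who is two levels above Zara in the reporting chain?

Zara reports to Otto, and Otto reports to Vinh. So Zara's skip-level manager is Vinh.

Vinh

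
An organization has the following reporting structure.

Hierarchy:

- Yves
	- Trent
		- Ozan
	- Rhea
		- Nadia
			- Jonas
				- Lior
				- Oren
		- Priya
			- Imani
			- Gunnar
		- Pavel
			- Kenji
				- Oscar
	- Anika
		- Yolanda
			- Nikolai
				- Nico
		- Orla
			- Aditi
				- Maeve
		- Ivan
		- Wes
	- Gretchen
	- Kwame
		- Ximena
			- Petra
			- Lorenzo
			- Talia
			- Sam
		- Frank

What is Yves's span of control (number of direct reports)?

Yves directly manages Trent, Rhea, Anika, Gretchen, Kwame. That is 5 direct reports.

5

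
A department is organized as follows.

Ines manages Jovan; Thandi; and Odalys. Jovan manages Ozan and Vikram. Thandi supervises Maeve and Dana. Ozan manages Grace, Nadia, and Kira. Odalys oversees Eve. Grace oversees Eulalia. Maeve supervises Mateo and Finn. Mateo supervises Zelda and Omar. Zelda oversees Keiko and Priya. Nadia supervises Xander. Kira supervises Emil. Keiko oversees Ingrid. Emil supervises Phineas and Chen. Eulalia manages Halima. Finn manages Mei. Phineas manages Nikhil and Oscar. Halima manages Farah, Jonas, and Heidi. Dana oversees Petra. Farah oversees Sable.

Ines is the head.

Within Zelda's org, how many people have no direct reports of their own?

The people in Zelda's organization with no one reporting to them are Priya, Ingrid. That is 2.

2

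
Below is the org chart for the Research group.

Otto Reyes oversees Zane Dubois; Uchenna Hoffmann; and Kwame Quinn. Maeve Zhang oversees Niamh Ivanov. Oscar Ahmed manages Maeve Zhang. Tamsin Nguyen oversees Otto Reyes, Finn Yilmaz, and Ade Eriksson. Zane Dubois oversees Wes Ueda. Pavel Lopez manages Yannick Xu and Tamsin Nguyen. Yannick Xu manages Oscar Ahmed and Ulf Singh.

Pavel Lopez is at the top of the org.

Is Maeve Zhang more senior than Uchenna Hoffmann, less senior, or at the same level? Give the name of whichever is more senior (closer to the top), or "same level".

Both Maeve Zhang and Uchenna Hoffmann are 3 levels below Pavel Lopez.

same level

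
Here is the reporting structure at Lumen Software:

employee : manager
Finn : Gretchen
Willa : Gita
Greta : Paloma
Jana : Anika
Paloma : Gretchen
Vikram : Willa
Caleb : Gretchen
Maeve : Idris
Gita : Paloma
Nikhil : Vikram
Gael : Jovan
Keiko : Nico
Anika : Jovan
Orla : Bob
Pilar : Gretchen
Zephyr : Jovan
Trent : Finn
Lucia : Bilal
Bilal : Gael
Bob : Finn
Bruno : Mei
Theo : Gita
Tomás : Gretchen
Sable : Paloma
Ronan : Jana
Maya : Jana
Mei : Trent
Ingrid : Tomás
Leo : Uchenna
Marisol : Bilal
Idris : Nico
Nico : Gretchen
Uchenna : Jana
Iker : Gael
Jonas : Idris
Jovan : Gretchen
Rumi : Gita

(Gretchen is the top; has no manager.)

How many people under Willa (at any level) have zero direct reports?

The only person in Willa's organization with no one reporting to them is Nikhil. That is 1.

1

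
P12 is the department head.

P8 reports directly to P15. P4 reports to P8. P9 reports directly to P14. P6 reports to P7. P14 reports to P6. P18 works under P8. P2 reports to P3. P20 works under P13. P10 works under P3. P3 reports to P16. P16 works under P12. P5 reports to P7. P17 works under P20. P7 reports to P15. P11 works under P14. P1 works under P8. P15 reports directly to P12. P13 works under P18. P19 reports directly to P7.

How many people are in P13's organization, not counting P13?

2

P13 directly manages P20. Under P20: P17 (1). That's 2 in total.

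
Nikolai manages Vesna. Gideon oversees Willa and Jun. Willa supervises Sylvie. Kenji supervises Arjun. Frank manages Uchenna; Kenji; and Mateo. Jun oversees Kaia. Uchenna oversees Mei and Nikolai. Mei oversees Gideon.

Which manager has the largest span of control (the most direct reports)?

Direct-report counts: Frank has 3; Kenji has 1; Uchenna has 2; Nikolai has 1; Mei has 1; Gideon has 2; Willa has 1; Jun has 1. The largest is 3, held by Frank.

Frank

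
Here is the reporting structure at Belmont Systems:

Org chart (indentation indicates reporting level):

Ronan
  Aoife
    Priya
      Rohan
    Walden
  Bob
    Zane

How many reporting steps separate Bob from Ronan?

1

Chain from Bob up to Ronan: Bob → Ronan. That is 1 step up, so Bob is 1 level below Ronan.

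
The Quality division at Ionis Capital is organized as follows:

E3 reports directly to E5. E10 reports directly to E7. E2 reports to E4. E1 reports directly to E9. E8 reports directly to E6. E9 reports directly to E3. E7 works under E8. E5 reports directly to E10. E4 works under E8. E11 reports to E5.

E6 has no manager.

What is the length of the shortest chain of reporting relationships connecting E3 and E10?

E3 is in E10's organization: the chain from E3 up to E10 is E3 → E5 → E10, which is 2 links.

2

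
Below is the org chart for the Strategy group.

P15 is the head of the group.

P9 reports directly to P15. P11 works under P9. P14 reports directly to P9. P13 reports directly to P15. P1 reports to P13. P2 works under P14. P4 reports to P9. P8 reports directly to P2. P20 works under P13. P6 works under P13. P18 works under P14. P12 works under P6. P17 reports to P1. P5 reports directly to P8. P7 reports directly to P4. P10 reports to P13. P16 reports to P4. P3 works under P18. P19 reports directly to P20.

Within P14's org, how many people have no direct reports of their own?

2

The people in P14's organization with no one reporting to them are P3, P5. That is 2.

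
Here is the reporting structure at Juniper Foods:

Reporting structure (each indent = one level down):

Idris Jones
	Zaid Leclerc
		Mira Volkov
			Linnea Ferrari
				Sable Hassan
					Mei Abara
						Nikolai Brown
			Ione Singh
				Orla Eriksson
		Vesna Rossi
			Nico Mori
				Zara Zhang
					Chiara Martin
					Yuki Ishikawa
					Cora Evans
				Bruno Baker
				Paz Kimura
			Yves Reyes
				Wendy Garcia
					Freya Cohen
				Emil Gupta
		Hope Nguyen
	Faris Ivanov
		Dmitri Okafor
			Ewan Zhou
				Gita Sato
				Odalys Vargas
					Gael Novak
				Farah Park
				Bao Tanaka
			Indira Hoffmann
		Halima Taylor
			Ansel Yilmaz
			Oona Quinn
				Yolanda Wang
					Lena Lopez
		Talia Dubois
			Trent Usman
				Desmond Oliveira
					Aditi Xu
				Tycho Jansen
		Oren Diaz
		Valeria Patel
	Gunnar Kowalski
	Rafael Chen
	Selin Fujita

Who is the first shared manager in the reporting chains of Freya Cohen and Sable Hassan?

Zaid Leclerc

Freya Cohen's chain of managers is Wendy Garcia, Yves Reyes, Vesna Rossi, Zaid Leclerc, Idris Jones. Sable Hassan's chain of managers is Linnea Ferrari, Mira Volkov, Zaid Leclerc, Idris Jones. The first manager that appears in both chains is Zaid Leclerc.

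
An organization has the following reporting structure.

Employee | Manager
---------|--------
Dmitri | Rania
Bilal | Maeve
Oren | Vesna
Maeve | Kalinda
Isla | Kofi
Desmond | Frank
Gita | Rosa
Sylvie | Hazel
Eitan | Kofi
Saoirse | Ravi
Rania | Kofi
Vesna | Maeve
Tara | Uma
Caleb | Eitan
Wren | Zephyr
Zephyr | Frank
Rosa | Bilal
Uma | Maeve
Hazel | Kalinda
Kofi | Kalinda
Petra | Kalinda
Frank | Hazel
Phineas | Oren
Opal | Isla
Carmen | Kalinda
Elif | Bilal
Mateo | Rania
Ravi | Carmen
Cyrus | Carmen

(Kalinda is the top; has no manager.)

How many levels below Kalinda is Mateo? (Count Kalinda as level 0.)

Chain from Mateo up to Kalinda: Mateo → Rania → Kofi → Kalinda. That is 3 steps up, so Mateo is 3 levels below Kalinda.

3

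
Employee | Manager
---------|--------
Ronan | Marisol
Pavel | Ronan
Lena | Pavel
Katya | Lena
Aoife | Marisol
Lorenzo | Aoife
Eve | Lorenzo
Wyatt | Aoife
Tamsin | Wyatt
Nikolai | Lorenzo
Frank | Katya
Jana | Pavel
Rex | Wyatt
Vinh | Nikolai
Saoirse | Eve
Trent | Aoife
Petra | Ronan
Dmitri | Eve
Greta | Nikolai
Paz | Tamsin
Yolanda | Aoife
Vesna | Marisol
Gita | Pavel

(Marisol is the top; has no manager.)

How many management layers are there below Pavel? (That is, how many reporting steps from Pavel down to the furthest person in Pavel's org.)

The longest chain under Pavel runs Pavel → Lena → Katya → Frank, which is 3 levels below Pavel.

3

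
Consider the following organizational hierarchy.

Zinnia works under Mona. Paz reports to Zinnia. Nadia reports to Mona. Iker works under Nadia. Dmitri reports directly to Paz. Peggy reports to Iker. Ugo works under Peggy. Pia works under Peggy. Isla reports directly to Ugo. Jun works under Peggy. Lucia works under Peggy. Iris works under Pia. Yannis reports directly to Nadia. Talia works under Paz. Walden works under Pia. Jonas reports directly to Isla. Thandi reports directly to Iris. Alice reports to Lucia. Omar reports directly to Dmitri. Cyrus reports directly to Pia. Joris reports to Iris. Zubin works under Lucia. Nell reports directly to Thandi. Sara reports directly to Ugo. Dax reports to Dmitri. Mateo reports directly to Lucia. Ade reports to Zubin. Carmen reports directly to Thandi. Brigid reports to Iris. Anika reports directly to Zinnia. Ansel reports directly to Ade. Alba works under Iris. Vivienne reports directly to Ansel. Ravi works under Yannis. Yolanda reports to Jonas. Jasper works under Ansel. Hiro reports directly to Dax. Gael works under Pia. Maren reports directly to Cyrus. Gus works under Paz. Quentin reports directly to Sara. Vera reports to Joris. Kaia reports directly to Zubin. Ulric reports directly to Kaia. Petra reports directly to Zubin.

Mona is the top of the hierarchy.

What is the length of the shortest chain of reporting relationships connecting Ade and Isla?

5

Ade is 3 levels below Peggy, and Isla is 2 levels below Peggy (their lowest common manager). The shortest path runs up from Ade to Peggy and back down to Isla: 3 + 2 = 5 links.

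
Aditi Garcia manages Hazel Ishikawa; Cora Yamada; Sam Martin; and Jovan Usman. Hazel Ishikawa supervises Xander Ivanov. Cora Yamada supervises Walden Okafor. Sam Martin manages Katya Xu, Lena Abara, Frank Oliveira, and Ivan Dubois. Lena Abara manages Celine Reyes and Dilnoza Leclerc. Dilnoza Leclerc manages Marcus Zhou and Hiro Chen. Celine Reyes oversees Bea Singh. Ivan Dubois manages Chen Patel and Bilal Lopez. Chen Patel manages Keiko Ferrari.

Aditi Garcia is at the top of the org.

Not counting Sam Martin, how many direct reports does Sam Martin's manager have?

Sam Martin reports to Aditi Garcia. Aditi Garcia's other direct reports are Hazel Ishikawa, Cora Yamada, Jovan Usman — 3 peers.

3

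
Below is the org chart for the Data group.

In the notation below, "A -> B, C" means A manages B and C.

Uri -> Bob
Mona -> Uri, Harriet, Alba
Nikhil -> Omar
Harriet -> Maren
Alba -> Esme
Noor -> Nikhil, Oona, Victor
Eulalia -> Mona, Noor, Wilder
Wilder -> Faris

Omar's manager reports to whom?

Noor

Omar reports to Nikhil, and Nikhil reports to Noor. So Omar's skip-level manager is Noor.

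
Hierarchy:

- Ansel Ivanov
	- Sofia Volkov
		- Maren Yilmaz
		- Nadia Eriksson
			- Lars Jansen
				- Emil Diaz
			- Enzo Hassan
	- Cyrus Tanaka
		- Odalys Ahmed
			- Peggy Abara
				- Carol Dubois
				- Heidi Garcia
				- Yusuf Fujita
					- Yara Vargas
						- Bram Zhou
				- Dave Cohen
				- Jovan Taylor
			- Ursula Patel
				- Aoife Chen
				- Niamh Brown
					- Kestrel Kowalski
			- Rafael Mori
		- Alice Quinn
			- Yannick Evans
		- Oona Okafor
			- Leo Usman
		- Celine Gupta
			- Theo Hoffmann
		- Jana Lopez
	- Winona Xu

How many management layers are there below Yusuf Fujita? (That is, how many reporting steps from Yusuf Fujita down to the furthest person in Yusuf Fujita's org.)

The longest chain under Yusuf Fujita runs Yusuf Fujita → Yara Vargas → Bram Zhou, which is 2 levels below Yusuf Fujita.

2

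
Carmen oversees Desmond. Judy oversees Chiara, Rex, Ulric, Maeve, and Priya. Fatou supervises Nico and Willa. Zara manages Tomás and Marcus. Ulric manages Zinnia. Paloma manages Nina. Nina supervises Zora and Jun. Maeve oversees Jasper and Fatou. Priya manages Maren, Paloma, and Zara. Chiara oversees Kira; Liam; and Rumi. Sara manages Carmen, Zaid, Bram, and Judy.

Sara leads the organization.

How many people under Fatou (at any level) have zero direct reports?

The people in Fatou's organization with no one reporting to them are Willa, Nico. That is 2.

2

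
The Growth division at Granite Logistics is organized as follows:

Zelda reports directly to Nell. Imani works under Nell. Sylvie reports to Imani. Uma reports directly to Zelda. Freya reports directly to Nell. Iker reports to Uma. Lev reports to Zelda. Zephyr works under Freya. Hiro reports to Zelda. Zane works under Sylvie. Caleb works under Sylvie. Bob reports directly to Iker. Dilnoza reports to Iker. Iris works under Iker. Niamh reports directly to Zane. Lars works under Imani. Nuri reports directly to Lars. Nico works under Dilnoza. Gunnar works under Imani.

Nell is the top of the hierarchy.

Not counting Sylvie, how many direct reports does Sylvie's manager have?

2

Sylvie reports to Imani. Imani's other direct reports are Lars, Gunnar — 2 peers.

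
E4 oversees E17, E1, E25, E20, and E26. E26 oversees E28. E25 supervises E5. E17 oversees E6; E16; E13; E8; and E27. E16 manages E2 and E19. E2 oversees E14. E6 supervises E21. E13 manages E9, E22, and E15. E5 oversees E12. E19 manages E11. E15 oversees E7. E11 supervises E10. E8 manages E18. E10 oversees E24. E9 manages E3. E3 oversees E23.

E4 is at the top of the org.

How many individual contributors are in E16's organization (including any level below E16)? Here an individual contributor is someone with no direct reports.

2

The people in E16's organization with no one reporting to them are E24, E14. That is 2.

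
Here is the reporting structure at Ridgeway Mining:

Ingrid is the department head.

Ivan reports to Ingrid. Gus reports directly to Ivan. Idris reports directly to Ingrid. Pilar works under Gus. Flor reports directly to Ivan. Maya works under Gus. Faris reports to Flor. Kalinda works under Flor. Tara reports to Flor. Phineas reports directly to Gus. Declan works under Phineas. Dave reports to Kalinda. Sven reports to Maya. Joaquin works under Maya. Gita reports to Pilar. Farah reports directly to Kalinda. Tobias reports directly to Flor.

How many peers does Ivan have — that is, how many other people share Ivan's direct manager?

1

Ivan reports to Ingrid. Ingrid's other direct reports are Idris — 1 peer.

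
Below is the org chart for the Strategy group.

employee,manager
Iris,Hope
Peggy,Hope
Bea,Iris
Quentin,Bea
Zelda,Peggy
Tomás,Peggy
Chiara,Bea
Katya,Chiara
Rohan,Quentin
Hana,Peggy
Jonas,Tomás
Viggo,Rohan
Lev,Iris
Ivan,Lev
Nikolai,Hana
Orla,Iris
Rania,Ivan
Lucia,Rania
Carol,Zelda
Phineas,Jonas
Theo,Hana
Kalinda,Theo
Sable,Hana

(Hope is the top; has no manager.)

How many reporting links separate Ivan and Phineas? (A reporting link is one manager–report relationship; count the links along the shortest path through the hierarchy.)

Ivan is 3 levels below Hope, and Phineas is 4 levels below Hope (their lowest common manager). The shortest path runs up from Ivan to Hope and back down to Phineas: 3 + 4 = 7 links.

7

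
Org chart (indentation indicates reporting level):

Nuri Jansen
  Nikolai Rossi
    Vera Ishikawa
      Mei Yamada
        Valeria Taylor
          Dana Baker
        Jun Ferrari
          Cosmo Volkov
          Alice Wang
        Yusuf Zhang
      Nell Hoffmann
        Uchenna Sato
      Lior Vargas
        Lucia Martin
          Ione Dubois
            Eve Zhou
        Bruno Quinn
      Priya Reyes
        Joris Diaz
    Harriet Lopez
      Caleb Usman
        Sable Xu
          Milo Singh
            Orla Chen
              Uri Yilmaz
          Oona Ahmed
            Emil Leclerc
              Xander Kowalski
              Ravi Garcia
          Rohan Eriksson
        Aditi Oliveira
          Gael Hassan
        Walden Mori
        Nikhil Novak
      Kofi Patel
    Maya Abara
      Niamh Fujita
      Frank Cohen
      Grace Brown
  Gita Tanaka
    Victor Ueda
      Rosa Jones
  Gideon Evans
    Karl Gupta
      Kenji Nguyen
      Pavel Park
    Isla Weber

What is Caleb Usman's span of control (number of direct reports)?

Caleb Usman directly manages Sable Xu, Aditi Oliveira, Walden Mori, Nikhil Novak. That is 4 direct reports.

4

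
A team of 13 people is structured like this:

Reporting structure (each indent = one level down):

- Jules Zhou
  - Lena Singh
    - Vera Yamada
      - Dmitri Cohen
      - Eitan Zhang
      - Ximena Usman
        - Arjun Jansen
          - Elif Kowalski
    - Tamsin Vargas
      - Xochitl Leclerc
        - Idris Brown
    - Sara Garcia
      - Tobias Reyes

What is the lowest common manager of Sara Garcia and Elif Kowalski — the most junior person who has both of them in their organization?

Lena Singh

Sara Garcia's chain of managers is Lena Singh, Jules Zhou. Elif Kowalski's chain of managers is Arjun Jansen, Ximena Usman, Vera Yamada, Lena Singh, Jules Zhou. The first manager that appears in both chains is Lena Singh.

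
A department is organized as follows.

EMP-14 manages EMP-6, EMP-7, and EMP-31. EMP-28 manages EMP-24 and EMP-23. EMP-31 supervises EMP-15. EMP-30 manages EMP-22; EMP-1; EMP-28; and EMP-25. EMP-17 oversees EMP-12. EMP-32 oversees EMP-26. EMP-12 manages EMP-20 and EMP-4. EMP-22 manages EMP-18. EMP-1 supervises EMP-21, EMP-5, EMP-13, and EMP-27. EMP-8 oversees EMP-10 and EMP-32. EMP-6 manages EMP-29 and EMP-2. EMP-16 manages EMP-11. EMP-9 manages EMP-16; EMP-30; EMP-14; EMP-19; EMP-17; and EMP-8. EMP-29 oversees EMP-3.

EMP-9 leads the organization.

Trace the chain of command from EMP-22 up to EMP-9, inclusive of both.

EMP-22 reports to EMP-30. EMP-30 reports to EMP-9. EMP-9 is at the top.

EMP-22 -> EMP-30 -> EMP-9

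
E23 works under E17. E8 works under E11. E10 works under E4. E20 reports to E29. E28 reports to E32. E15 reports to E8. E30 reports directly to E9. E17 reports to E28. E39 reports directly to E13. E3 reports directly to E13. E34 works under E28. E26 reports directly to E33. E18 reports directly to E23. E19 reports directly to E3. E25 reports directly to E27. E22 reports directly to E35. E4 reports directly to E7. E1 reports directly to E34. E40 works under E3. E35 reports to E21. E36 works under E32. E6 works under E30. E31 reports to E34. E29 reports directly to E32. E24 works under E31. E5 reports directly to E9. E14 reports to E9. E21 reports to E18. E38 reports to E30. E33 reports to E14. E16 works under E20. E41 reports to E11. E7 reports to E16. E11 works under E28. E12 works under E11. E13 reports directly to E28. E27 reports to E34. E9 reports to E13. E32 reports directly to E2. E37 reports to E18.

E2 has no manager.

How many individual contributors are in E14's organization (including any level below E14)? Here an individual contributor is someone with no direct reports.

The only person in E14's organization with no one reporting to them is E26. That is 1.

1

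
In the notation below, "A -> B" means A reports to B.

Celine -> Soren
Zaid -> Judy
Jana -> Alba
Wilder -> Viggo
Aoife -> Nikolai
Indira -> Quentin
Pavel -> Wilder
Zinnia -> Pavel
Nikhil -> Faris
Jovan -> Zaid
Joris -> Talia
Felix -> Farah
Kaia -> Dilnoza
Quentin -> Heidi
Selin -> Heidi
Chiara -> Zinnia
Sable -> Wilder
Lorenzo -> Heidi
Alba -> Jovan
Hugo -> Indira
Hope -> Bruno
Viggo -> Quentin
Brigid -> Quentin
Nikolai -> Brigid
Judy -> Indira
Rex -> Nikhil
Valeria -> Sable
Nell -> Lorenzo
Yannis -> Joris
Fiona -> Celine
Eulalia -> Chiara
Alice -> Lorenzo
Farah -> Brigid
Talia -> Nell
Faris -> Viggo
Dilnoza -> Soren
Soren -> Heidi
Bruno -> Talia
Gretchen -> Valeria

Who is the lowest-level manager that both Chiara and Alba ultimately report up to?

Quentin

Chiara's chain of managers is Zinnia, Pavel, Wilder, Viggo, Quentin, Heidi. Alba's chain of managers is Jovan, Zaid, Judy, Indira, Quentin, Heidi. The first manager that appears in both chains is Quentin.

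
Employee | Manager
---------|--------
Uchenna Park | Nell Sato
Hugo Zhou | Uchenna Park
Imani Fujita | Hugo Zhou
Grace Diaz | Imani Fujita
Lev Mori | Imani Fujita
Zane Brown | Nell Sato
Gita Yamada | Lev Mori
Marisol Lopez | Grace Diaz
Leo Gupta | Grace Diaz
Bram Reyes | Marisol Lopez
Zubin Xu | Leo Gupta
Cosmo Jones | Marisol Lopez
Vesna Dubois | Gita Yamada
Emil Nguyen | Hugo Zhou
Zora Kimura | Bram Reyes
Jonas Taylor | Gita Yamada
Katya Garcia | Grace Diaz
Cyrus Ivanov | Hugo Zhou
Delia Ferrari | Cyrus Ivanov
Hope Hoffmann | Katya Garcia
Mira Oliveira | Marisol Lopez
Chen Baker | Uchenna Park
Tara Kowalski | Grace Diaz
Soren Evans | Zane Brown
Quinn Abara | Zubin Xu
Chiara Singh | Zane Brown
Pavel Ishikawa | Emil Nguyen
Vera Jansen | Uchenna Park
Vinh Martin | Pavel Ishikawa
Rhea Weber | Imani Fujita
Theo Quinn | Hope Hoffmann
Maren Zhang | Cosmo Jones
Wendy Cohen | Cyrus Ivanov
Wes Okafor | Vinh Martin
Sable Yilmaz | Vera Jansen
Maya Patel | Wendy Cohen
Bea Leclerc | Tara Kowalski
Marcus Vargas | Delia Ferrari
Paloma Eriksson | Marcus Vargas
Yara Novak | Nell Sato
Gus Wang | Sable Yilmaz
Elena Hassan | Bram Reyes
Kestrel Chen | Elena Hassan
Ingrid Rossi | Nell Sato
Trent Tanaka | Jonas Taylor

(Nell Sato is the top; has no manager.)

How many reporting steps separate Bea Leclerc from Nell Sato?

6

Chain from Bea Leclerc up to Nell Sato: Bea Leclerc → Tara Kowalski → Grace Diaz → Imani Fujita → Hugo Zhou → Uchenna Park → Nell Sato. That is 6 steps up, so Bea Leclerc is 6 levels below Nell Sato.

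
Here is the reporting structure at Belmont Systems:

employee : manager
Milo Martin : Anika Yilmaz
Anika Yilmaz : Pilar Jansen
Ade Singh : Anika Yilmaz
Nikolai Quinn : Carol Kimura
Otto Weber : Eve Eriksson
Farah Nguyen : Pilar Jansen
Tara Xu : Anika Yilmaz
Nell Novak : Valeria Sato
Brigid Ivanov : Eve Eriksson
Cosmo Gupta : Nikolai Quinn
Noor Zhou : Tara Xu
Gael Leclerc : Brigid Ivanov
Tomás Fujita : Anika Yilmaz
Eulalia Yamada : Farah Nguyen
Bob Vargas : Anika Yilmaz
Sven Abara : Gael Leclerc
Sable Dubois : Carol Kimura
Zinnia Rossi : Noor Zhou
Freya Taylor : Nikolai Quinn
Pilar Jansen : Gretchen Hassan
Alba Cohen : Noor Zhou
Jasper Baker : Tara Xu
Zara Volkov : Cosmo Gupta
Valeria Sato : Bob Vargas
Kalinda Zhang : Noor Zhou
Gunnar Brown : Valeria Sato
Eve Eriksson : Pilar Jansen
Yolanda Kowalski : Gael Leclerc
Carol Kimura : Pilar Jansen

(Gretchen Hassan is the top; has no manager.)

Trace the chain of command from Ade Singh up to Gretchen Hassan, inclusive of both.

Ade Singh reports to Anika Yilmaz. Anika Yilmaz reports to Pilar Jansen. Pilar Jansen reports to Gretchen Hassan. Gretchen Hassan is at the top.

Ade Singh -> Anika Yilmaz -> Pilar Jansen -> Gretchen Hassan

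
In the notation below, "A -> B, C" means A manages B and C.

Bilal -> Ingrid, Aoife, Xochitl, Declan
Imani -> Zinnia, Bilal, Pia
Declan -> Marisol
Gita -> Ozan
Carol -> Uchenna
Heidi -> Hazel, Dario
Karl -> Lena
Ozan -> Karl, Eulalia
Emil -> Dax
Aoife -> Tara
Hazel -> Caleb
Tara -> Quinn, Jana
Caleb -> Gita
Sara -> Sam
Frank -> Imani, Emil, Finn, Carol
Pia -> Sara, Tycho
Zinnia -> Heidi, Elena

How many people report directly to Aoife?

Aoife directly manages Tara. That is 1 direct report.

1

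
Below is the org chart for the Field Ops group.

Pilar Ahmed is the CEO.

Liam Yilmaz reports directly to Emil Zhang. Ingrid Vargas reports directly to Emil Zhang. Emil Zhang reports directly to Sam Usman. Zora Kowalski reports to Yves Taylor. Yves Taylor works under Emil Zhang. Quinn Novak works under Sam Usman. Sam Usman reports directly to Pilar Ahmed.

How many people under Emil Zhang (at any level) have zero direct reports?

3

The people in Emil Zhang's organization with no one reporting to them are Liam Yilmaz, Ingrid Vargas, Zora Kowalski. That is 3.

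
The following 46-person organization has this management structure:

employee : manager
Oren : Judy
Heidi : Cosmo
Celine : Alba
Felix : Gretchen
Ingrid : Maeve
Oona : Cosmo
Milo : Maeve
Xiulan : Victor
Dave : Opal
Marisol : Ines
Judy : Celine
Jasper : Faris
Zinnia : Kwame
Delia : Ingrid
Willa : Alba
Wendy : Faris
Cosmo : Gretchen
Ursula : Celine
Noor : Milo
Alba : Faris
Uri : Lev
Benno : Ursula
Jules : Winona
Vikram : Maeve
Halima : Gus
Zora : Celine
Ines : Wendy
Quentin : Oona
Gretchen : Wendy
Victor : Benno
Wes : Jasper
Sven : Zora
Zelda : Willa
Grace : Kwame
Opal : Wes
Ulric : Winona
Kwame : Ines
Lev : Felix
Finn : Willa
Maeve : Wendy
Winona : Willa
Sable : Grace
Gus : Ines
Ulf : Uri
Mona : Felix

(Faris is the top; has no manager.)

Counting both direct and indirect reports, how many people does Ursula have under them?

3

Ursula directly manages Benno. Under Benno: Victor, Xiulan (2). That's 3 in total.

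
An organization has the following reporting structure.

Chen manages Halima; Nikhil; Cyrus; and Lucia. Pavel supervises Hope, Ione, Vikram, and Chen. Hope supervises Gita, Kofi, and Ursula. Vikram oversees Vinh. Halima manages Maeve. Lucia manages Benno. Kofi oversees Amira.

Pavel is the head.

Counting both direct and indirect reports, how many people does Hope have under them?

4

Hope directly manages Kofi, Gita, Ursula. Under Kofi: Amira (1). Gita has no reports. Ursula has no reports. So Hope's organization is 3 direct reports plus everyone under them: 2 + 1 + 1 = 4.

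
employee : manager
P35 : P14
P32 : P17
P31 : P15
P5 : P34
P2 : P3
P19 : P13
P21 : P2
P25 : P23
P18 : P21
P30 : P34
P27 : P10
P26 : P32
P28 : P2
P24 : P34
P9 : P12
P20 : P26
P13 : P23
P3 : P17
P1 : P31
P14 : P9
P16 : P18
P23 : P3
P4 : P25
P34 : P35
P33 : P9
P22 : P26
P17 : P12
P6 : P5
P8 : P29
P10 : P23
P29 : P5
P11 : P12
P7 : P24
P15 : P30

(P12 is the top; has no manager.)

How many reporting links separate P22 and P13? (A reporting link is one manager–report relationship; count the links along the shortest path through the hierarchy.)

6

P22 is 3 levels below P17, and P13 is 3 levels below P17 (their lowest common manager). The shortest path runs up from P22 to P17 and back down to P13: 3 + 3 = 6 links.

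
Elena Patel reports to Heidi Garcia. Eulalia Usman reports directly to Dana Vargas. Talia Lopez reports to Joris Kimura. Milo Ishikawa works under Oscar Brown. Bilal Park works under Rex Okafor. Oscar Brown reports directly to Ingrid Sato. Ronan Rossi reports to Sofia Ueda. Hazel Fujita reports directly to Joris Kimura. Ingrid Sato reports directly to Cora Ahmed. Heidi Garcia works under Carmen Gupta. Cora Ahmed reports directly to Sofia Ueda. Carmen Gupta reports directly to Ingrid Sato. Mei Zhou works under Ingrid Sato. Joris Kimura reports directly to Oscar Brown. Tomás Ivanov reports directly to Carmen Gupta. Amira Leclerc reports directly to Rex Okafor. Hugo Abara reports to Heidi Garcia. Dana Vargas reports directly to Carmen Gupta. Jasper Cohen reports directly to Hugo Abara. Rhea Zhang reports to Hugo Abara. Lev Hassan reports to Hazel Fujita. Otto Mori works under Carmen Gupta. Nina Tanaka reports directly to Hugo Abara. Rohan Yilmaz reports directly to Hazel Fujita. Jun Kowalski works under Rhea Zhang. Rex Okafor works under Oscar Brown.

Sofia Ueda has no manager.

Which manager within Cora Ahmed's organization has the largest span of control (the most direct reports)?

Direct-report counts within Cora Ahmed's organization: Cora Ahmed has 1; Ingrid Sato has 3; Carmen Gupta has 4; Dana Vargas has 1; Heidi Garcia has 2; Hugo Abara has 3; Rhea Zhang has 1; Oscar Brown has 3; Joris Kimura has 2; Hazel Fujita has 2; Rex Okafor has 2. The largest is 4, held by Carmen Gupta.

Carmen Gupta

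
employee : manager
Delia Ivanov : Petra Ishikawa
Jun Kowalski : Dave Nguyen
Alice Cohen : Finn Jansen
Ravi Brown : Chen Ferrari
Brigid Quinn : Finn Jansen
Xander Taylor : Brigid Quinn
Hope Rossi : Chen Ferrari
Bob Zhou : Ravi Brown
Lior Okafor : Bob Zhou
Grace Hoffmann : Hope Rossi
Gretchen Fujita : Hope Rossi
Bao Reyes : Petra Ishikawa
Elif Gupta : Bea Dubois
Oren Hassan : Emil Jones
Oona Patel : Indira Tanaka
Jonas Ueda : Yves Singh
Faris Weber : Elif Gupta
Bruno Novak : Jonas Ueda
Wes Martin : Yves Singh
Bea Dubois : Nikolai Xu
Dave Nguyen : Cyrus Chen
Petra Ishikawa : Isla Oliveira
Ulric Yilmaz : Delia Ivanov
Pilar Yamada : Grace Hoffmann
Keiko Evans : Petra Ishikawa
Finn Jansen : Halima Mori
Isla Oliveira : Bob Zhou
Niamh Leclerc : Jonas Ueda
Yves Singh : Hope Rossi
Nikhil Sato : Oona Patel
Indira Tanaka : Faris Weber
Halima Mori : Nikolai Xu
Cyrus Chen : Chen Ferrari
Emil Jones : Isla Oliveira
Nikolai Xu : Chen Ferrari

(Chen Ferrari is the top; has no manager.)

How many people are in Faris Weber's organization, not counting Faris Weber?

Faris Weber directly manages Indira Tanaka. Under Indira Tanaka: Oona Patel, Nikhil Sato (2). That's 3 in total.

3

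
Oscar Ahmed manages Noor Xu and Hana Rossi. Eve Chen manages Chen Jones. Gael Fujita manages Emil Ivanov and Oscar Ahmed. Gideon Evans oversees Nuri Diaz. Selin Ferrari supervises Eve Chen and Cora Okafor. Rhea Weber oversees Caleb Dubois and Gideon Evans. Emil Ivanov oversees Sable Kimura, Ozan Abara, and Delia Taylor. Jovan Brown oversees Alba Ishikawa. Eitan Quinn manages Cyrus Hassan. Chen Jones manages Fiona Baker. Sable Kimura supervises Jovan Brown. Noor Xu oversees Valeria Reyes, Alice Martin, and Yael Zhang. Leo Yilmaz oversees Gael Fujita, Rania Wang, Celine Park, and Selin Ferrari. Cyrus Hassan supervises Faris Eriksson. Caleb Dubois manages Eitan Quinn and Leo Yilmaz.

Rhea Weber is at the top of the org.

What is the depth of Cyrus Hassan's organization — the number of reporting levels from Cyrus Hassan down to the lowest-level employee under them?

The longest chain under Cyrus Hassan runs Cyrus Hassan → Faris Eriksson, which is 1 level below Cyrus Hassan.

1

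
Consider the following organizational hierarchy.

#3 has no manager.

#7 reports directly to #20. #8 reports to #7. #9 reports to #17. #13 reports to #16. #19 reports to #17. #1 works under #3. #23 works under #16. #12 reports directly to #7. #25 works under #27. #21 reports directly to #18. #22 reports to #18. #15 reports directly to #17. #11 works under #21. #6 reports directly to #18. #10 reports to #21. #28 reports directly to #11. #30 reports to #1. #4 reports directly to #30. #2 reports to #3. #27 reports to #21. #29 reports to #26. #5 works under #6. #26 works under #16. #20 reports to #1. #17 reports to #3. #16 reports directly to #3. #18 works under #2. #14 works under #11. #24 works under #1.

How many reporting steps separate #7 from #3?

3

Chain from #7 up to #3: #7 → #20 → #1 → #3. That is 3 steps up, so #7 is 3 levels below #3.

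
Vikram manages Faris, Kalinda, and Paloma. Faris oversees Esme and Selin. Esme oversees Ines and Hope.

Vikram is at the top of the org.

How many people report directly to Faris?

Faris directly manages Esme, Selin. That is 2 direct reports.

2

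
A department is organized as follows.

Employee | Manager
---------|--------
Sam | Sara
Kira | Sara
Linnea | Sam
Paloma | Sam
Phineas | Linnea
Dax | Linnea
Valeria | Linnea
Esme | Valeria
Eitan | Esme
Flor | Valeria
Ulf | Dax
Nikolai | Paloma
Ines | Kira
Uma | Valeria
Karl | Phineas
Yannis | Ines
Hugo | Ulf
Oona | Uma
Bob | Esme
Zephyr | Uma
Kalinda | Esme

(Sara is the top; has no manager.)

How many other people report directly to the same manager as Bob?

Bob reports to Esme. Esme's other direct reports are Eitan, Kalinda — 2 peers.

2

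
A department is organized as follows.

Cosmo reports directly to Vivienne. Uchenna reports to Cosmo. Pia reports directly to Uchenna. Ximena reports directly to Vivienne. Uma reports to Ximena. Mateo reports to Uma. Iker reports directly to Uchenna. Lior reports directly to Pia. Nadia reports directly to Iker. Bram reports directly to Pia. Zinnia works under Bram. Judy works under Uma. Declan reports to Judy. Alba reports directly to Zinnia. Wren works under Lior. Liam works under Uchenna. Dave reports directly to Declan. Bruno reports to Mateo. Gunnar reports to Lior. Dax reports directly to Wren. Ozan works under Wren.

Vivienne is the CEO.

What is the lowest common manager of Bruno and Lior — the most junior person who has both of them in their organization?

Bruno's chain of managers is Mateo, Uma, Ximena, Vivienne. Lior's chain of managers is Pia, Uchenna, Cosmo, Vivienne. The first manager that appears in both chains is Vivienne.

Vivienne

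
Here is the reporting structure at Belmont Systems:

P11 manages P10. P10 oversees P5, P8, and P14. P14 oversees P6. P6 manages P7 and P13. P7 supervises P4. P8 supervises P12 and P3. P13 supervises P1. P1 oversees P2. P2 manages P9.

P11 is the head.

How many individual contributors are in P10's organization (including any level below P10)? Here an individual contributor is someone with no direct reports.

The people in P10's organization with no one reporting to them are P3, P12, P9, P4, P5. That is 5.

5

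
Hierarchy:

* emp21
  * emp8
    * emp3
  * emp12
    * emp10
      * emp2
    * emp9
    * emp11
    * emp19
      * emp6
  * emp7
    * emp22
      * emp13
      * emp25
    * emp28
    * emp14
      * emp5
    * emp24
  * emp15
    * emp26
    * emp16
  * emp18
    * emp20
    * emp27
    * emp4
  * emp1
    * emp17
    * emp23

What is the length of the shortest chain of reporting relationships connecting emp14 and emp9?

4

emp14 is 2 levels below emp21, and emp9 is 2 levels below emp21 (their lowest common manager). The shortest path runs up from emp14 to emp21 and back down to emp9: 2 + 2 = 4 links.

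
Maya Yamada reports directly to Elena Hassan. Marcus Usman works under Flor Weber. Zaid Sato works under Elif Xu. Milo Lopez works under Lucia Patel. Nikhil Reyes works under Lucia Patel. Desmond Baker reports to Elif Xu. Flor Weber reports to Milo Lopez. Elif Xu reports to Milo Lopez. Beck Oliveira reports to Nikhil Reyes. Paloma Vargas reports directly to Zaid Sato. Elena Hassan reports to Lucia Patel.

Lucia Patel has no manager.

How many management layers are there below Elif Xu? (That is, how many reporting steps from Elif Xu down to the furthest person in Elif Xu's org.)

The longest chain under Elif Xu runs Elif Xu → Zaid Sato → Paloma Vargas, which is 2 levels below Elif Xu.

2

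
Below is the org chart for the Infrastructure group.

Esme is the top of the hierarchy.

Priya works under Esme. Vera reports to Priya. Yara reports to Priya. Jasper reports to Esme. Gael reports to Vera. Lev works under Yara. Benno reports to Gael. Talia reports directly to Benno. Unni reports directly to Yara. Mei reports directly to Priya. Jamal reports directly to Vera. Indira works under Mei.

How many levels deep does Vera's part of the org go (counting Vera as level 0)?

The longest chain under Vera runs Vera → Gael → Benno → Talia, which is 3 levels below Vera.

3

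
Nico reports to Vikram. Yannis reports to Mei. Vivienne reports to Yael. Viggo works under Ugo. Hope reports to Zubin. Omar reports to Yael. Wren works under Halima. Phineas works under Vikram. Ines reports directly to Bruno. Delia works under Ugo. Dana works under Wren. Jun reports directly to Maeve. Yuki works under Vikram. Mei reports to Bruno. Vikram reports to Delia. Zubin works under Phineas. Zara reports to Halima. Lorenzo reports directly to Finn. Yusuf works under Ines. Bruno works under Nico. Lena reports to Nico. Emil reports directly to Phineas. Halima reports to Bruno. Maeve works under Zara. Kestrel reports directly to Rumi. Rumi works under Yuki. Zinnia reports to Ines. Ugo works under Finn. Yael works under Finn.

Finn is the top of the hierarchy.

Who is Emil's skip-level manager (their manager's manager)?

Vikram

Emil reports to Phineas, and Phineas reports to Vikram. So Emil's skip-level manager is Vikram.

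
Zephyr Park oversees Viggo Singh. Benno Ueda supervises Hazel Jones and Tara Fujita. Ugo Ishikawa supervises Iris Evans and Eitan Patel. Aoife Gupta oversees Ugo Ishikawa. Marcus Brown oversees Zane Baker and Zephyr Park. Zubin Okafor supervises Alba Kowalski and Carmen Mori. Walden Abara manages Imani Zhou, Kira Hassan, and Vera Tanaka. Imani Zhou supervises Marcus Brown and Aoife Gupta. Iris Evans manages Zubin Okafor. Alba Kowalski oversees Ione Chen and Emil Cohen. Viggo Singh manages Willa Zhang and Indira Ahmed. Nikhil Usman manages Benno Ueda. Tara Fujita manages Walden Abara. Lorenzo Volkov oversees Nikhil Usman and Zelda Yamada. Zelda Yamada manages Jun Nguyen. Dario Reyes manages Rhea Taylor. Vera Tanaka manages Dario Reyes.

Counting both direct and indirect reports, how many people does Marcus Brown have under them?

5

Marcus Brown directly manages Zephyr Park, Zane Baker. Under Zephyr Park: Viggo Singh, Willa Zhang, Indira Ahmed (3). Zane Baker has no reports. So Marcus Brown's organization is 2 direct reports plus everyone under them: 4 + 1 = 5.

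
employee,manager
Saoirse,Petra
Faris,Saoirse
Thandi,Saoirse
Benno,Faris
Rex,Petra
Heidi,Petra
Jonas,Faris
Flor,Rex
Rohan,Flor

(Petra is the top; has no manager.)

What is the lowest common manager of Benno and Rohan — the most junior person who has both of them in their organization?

Petra

Benno's chain of managers is Faris, Saoirse, Petra. Rohan's chain of managers is Flor, Rex, Petra. The first manager that appears in both chains is Petra.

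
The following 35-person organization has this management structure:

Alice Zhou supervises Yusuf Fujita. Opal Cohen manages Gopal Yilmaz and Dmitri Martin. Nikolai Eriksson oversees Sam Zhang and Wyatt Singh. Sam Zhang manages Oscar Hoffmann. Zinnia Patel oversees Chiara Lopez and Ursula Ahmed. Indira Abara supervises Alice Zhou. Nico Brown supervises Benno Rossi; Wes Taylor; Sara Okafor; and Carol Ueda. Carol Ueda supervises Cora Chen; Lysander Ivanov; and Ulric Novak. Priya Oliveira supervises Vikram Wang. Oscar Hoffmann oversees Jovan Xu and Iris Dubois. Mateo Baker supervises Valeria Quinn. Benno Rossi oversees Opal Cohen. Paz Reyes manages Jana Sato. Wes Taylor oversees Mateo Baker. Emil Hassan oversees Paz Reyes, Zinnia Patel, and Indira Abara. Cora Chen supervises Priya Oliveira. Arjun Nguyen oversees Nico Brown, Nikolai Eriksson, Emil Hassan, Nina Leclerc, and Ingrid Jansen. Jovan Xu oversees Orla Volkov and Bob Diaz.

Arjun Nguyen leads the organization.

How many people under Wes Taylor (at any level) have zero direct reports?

1

The only person in Wes Taylor's organization with no one reporting to them is Valeria Quinn. That is 1.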